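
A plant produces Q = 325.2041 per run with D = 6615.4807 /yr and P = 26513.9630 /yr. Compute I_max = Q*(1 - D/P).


D/P = 0.2495
1 - D/P = 0.7505
I_max = 325.2041 * 0.7505 = 244.0626

244.0626 units


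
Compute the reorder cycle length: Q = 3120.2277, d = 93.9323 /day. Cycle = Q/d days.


Cycle = 3120.2277 / 93.9323 = 33.2178

33.2178 days


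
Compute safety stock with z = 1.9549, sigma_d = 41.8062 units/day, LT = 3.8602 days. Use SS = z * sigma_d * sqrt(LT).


sqrt(LT) = sqrt(3.8602) = 1.9647
SS = 1.9549 * 41.8062 * 1.9647 = 160.5721

160.5721 units


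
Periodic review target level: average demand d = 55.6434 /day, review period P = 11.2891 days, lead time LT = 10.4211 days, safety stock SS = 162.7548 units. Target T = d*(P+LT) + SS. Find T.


P + LT = 21.7102
d*(P+LT) = 55.6434 * 21.7102 = 1208.0293
T = 1208.0293 + 162.7548 = 1370.7841

1370.7841 units


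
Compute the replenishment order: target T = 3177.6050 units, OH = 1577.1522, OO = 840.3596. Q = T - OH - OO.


Inventory position = OH + OO = 1577.1522 + 840.3596 = 2417.5118
Q = 3177.6050 - 2417.5118 = 760.0932

760.0932 units


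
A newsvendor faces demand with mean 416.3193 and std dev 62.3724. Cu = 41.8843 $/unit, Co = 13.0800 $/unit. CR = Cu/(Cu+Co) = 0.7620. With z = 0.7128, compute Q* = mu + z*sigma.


CR = Cu/(Cu+Co) = 41.8843/(41.8843+13.0800) = 0.7620
z = 0.7128
Q* = 416.3193 + 0.7128 * 62.3724 = 460.7783

460.7783 units


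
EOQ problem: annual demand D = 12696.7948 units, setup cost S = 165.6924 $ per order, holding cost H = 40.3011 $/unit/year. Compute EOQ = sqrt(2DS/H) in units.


2*D*S = 2 * 12696.7948 * 165.6924 = 4207524.8054
2*D*S/H = 104402.2323
EOQ = sqrt(104402.2323) = 323.1133

323.1133 units


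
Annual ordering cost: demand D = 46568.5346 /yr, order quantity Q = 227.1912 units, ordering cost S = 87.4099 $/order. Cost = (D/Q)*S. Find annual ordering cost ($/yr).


Number of orders = D/Q = 204.9751
Cost = 204.9751 * 87.4099 = 17916.8513

17916.8513 $/yr


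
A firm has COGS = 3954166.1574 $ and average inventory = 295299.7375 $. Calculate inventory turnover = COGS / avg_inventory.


Turnover = 3954166.1574 / 295299.7375 = 13.3903

13.3903


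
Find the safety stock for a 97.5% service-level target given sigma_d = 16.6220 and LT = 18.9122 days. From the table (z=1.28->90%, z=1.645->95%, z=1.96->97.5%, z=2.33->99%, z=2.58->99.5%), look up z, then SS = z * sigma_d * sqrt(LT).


From the table, SL = 97.5% corresponds to z = 1.96
sqrt(LT) = sqrt(18.9122) = 4.3488
SS = 1.96 * 16.6220 * 4.3488 = 141.6806

141.6806 units


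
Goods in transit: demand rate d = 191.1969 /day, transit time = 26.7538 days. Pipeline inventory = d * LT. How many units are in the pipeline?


Pipeline = 191.1969 * 26.7538 = 5115.2436

5115.2436 units


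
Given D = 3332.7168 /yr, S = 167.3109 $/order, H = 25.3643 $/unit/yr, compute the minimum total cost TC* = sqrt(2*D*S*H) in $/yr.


2*D*S*H = 28286259.6114
TC* = sqrt(28286259.6114) = 5318.4828

5318.4828 $/yr


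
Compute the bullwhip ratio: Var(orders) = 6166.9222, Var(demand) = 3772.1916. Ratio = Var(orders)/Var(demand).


BW = 6166.9222 / 3772.1916 = 1.6348

1.6348


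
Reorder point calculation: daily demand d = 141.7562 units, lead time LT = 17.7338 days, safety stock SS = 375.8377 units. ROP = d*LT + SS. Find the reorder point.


d*LT = 141.7562 * 17.7338 = 2513.8761
ROP = 2513.8761 + 375.8377 = 2889.7138

2889.7138 units


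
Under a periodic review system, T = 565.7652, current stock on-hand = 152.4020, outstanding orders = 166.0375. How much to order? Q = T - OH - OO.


Inventory position = OH + OO = 152.4020 + 166.0375 = 318.4395
Q = 565.7652 - 318.4395 = 247.3257

247.3257 units


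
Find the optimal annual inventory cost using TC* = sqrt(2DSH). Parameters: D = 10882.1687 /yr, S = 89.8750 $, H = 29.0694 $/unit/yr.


2*D*S*H = 56861776.1367
TC* = sqrt(56861776.1367) = 7540.6748

7540.6748 $/yr


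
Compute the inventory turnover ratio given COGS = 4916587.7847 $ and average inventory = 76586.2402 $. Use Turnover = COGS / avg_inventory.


Turnover = 4916587.7847 / 76586.2402 = 64.1968

64.1968


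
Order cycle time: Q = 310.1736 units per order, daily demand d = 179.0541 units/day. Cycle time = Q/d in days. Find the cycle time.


Cycle = 310.1736 / 179.0541 = 1.7323

1.7323 days


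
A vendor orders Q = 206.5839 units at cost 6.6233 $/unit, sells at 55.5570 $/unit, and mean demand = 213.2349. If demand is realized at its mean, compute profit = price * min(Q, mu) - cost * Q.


Sales at mu = min(206.5839, 213.2349) = 206.5839
Revenue = 55.5570 * 206.5839 = 11477.1817
Total cost = 6.6233 * 206.5839 = 1368.2671
Profit = 11477.1817 - 1368.2671 = 10108.9146

10108.9146 $


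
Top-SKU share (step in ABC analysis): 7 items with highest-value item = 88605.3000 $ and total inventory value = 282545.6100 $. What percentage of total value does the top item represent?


Top item = 88605.3000
Total = 282545.6100
Percentage = 88605.3000 / 282545.6100 * 100 = 31.3596

31.3596%


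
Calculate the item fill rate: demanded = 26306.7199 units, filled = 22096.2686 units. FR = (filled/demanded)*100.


FR = 22096.2686 / 26306.7199 * 100 = 83.9948

83.9948%


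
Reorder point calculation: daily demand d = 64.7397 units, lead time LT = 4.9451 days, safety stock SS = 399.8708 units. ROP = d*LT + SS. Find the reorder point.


d*LT = 64.7397 * 4.9451 = 320.1443
ROP = 320.1443 + 399.8708 = 720.0151

720.0151 units


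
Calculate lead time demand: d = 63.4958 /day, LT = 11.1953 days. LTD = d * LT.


LTD = 63.4958 * 11.1953 = 710.8545

710.8545 units


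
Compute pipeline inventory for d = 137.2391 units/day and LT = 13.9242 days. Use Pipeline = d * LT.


Pipeline = 137.2391 * 13.9242 = 1910.9447

1910.9447 units


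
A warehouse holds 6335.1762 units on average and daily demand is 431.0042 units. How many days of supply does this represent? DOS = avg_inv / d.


DOS = 6335.1762 / 431.0042 = 14.6986

14.6986 days


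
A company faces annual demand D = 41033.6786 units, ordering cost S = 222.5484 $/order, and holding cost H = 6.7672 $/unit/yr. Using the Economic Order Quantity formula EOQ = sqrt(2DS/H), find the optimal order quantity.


2*D*S = 2 * 41033.6786 * 222.5484 = 18263959.0371
2*D*S/H = 2698894.5261
EOQ = sqrt(2698894.5261) = 1642.8313

1642.8313 units


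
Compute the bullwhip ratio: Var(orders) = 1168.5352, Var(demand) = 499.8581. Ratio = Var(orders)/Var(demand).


BW = 1168.5352 / 499.8581 = 2.3377

2.3377


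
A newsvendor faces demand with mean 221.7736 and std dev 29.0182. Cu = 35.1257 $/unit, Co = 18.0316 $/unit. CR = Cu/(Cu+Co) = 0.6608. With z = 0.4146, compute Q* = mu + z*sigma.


CR = Cu/(Cu+Co) = 35.1257/(35.1257+18.0316) = 0.6608
z = 0.4146
Q* = 221.7736 + 0.4146 * 29.0182 = 233.8045

233.8045 units


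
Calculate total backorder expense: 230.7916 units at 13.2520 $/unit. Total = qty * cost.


Total = 230.7916 * 13.2520 = 3058.4503

3058.4503 $


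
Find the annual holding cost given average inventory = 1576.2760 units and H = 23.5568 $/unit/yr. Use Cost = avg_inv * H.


Cost = 1576.2760 * 23.5568 = 37132.0185

37132.0185 $/yr


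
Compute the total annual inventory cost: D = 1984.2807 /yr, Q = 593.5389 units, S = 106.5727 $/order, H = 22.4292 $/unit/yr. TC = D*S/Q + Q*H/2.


Ordering cost = D*S/Q = 356.2869
Holding cost = Q*H/2 = 6656.3013
TC = 356.2869 + 6656.3013 = 7012.5883

7012.5883 $/yr


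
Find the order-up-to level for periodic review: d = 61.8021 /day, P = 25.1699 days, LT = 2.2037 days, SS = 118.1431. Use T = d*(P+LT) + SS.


P + LT = 27.3736
d*(P+LT) = 61.8021 * 27.3736 = 1691.7460
T = 1691.7460 + 118.1431 = 1809.8891

1809.8891 units


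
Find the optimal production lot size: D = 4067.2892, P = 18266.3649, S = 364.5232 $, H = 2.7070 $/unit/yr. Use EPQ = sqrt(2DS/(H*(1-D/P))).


1 - D/P = 1 - 0.2227 = 0.7773
H*(1-D/P) = 2.1042
2DS = 2965242.5490
EPQ = sqrt(1409172.0547) = 1187.0855

1187.0855 units


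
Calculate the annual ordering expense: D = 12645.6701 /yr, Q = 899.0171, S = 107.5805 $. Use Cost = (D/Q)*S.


Number of orders = D/Q = 14.0661
Cost = 14.0661 * 107.5805 = 1513.2387

1513.2387 $/yr


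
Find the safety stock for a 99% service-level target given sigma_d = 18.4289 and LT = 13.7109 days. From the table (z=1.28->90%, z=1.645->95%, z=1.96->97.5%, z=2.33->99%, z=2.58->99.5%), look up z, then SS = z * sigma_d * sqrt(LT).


From the table, SL = 99% corresponds to z = 2.33
sqrt(LT) = sqrt(13.7109) = 3.7028
SS = 2.33 * 18.4289 * 3.7028 = 158.9968

158.9968 units


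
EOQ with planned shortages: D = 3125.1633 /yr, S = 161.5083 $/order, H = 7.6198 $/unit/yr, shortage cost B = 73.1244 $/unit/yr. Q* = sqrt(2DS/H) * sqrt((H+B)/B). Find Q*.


sqrt(2DS/H) = 363.9796
sqrt((H+B)/B) = 1.0508
Q* = 363.9796 * 1.0508 = 382.4736

382.4736 units


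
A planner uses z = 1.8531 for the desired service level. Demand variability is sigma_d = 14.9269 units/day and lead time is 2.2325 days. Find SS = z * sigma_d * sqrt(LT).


sqrt(LT) = sqrt(2.2325) = 1.4942
SS = 1.8531 * 14.9269 * 1.4942 = 41.3299

41.3299 units


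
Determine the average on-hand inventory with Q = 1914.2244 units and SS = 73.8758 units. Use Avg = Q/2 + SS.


Q/2 = 957.1122
Avg = 957.1122 + 73.8758 = 1030.9880

1030.9880 units


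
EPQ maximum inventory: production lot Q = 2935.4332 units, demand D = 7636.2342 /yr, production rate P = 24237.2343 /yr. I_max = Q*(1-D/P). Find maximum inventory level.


D/P = 0.3151
1 - D/P = 0.6849
I_max = 2935.4332 * 0.6849 = 2010.5894

2010.5894 units


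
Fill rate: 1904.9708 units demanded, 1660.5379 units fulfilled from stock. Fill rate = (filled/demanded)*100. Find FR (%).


FR = 1660.5379 / 1904.9708 * 100 = 87.1687

87.1687%


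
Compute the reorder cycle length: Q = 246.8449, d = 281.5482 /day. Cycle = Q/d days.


Cycle = 246.8449 / 281.5482 = 0.8767

0.8767 days


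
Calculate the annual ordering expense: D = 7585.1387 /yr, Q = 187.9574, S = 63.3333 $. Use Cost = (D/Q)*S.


Number of orders = D/Q = 40.3556
Cost = 40.3556 * 63.3333 = 2555.8550

2555.8550 $/yr


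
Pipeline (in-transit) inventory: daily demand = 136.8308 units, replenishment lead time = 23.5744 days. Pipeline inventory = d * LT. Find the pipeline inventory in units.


Pipeline = 136.8308 * 23.5744 = 3225.7040

3225.7040 units


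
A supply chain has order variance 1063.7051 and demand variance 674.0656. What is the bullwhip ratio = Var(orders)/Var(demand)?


BW = 1063.7051 / 674.0656 = 1.5780

1.5780


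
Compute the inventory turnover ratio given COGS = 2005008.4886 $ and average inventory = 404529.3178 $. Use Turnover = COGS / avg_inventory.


Turnover = 2005008.4886 / 404529.3178 = 4.9564

4.9564


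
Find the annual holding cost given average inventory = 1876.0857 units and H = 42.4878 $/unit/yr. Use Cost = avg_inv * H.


Cost = 1876.0857 * 42.4878 = 79710.7540

79710.7540 $/yr


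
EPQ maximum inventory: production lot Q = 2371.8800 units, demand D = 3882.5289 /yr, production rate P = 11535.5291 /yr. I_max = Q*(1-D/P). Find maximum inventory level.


D/P = 0.3366
1 - D/P = 0.6634
I_max = 2371.8800 * 0.6634 = 1573.5731

1573.5731 units


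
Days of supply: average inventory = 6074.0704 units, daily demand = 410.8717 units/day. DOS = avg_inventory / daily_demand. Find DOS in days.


DOS = 6074.0704 / 410.8717 = 14.7834

14.7834 days


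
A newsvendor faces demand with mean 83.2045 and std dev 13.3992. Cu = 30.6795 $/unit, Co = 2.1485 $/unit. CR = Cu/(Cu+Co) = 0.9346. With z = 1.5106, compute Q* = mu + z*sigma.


CR = Cu/(Cu+Co) = 30.6795/(30.6795+2.1485) = 0.9346
z = 1.5106
Q* = 83.2045 + 1.5106 * 13.3992 = 103.4453

103.4453 units


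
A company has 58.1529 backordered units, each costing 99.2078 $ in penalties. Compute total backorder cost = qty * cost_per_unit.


Total = 58.1529 * 99.2078 = 5769.2213

5769.2213 $


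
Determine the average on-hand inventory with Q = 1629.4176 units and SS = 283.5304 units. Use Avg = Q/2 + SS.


Q/2 = 814.7088
Avg = 814.7088 + 283.5304 = 1098.2392

1098.2392 units


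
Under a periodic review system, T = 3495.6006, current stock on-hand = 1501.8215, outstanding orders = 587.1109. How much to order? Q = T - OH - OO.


Inventory position = OH + OO = 1501.8215 + 587.1109 = 2088.9324
Q = 3495.6006 - 2088.9324 = 1406.6682

1406.6682 units


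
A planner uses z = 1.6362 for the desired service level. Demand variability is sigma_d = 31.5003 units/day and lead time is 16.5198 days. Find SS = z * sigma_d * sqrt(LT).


sqrt(LT) = sqrt(16.5198) = 4.0645
SS = 1.6362 * 31.5003 * 4.0645 = 209.4853

209.4853 units


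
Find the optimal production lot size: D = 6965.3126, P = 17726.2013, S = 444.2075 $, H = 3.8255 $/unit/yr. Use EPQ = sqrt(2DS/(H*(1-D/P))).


1 - D/P = 1 - 0.3929 = 0.6071
H*(1-D/P) = 2.3223
2DS = 6188088.1935
EPQ = sqrt(2664623.3284) = 1632.3674

1632.3674 units


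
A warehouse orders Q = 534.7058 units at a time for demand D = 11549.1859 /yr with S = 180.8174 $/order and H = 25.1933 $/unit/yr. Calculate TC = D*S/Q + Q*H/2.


Ordering cost = D*S/Q = 3905.5005
Holding cost = Q*H/2 = 6735.5018
TC = 3905.5005 + 6735.5018 = 10641.0023

10641.0023 $/yr


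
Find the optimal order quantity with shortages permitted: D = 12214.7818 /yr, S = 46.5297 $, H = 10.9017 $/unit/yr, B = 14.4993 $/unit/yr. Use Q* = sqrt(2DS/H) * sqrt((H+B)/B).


sqrt(2DS/H) = 322.9058
sqrt((H+B)/B) = 1.3236
Q* = 322.9058 * 1.3236 = 427.3933

427.3933 units


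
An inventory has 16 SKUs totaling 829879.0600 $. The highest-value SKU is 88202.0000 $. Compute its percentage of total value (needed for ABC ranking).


Top item = 88202.0000
Total = 829879.0600
Percentage = 88202.0000 / 829879.0600 * 100 = 10.6283

10.6283%


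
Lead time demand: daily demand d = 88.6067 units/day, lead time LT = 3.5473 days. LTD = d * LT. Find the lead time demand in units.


LTD = 88.6067 * 3.5473 = 314.3145

314.3145 units


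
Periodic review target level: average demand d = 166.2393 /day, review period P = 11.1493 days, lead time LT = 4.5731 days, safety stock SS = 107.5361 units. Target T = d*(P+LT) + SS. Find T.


P + LT = 15.7224
d*(P+LT) = 166.2393 * 15.7224 = 2613.6808
T = 2613.6808 + 107.5361 = 2721.2169

2721.2169 units


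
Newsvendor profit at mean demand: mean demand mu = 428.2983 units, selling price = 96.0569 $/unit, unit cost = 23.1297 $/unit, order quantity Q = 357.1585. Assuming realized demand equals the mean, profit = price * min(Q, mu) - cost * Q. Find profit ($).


Sales at mu = min(357.1585, 428.2983) = 357.1585
Revenue = 96.0569 * 357.1585 = 34307.5383
Total cost = 23.1297 * 357.1585 = 8260.9690
Profit = 34307.5383 - 8260.9690 = 26046.5694

26046.5694 $


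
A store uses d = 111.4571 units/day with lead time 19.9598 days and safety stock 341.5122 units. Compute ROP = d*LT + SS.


d*LT = 111.4571 * 19.9598 = 2224.6614
ROP = 2224.6614 + 341.5122 = 2566.1736

2566.1736 units


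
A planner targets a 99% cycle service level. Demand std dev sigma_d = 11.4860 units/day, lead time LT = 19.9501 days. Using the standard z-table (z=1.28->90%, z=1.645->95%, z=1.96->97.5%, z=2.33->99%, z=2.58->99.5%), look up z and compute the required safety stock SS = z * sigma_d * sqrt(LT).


From the table, SL = 99% corresponds to z = 2.33
sqrt(LT) = sqrt(19.9501) = 4.4666
SS = 2.33 * 11.4860 * 4.4666 = 119.5356

119.5356 units


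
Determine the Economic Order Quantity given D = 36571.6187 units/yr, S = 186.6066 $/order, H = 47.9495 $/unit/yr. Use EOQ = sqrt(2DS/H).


2*D*S = 2 * 36571.6187 * 186.6066 = 13649010.8442
2*D*S/H = 284653.8722
EOQ = sqrt(284653.8722) = 533.5296

533.5296 units


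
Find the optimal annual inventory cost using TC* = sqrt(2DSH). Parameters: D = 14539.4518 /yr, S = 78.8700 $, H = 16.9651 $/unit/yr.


2*D*S*H = 38908661.6437
TC* = sqrt(38908661.6437) = 6237.6808

6237.6808 $/yr


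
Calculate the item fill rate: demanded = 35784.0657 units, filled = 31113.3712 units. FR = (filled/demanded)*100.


FR = 31113.3712 / 35784.0657 * 100 = 86.9476

86.9476%


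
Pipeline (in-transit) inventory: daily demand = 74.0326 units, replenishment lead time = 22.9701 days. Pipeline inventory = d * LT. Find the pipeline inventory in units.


Pipeline = 74.0326 * 22.9701 = 1700.5362

1700.5362 units


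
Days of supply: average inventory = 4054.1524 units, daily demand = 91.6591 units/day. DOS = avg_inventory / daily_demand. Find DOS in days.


DOS = 4054.1524 / 91.6591 = 44.2308

44.2308 days


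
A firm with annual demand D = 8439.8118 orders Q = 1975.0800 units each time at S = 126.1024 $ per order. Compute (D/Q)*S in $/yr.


Number of orders = D/Q = 4.2731
Cost = 4.2731 * 126.1024 = 538.8544

538.8544 $/yr


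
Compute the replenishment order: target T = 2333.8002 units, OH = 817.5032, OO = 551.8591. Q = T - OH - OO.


Inventory position = OH + OO = 817.5032 + 551.8591 = 1369.3623
Q = 2333.8002 - 1369.3623 = 964.4379

964.4379 units


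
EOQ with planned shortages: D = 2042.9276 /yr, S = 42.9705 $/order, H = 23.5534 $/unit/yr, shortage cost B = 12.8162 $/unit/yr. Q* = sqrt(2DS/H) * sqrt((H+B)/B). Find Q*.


sqrt(2DS/H) = 86.3376
sqrt((H+B)/B) = 1.6846
Q* = 86.3376 * 1.6846 = 145.4419

145.4419 units


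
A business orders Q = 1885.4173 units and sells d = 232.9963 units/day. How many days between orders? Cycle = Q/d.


Cycle = 1885.4173 / 232.9963 = 8.0920

8.0920 days


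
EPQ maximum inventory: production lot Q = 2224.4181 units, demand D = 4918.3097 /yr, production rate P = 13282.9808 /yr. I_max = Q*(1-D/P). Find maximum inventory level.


D/P = 0.3703
1 - D/P = 0.6297
I_max = 2224.4181 * 0.6297 = 1400.7794

1400.7794 units


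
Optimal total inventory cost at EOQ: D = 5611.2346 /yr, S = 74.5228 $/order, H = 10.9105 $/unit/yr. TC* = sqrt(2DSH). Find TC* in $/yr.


2*D*S*H = 9124776.5851
TC* = sqrt(9124776.5851) = 3020.7245

3020.7245 $/yr


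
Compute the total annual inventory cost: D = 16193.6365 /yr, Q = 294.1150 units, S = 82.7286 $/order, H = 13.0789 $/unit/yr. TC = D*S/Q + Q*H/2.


Ordering cost = D*S/Q = 4554.9424
Holding cost = Q*H/2 = 1923.3503
TC = 4554.9424 + 1923.3503 = 6478.2927

6478.2927 $/yr


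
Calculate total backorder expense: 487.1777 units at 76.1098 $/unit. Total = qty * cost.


Total = 487.1777 * 76.1098 = 37078.9973

37078.9973 $


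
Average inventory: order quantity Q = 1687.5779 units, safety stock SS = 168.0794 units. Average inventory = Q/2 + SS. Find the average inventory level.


Q/2 = 843.7889
Avg = 843.7889 + 168.0794 = 1011.8683

1011.8683 units


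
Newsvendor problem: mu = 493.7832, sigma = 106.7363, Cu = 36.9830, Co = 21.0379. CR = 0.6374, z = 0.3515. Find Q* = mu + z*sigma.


CR = Cu/(Cu+Co) = 36.9830/(36.9830+21.0379) = 0.6374
z = 0.3515
Q* = 493.7832 + 0.3515 * 106.7363 = 531.3010

531.3010 units


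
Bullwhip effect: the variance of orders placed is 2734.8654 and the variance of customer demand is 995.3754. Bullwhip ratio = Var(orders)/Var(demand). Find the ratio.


BW = 2734.8654 / 995.3754 = 2.7476

2.7476


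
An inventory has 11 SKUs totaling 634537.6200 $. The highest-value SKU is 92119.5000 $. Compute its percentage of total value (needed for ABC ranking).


Top item = 92119.5000
Total = 634537.6200
Percentage = 92119.5000 / 634537.6200 * 100 = 14.5176

14.5176%


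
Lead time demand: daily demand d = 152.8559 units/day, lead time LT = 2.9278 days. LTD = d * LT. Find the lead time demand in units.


LTD = 152.8559 * 2.9278 = 447.5315

447.5315 units


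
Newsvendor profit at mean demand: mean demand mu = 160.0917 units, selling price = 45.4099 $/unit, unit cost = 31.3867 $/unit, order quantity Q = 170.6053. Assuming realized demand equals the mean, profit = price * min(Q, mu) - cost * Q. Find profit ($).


Sales at mu = min(170.6053, 160.0917) = 160.0917
Revenue = 45.4099 * 160.0917 = 7269.7481
Total cost = 31.3867 * 170.6053 = 5354.7374
Profit = 7269.7481 - 5354.7374 = 1915.0107

1915.0107 $


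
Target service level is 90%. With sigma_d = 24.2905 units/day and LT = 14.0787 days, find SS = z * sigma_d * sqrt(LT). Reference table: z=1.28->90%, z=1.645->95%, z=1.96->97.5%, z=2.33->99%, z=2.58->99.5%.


From the table, SL = 90% corresponds to z = 1.28
sqrt(LT) = sqrt(14.0787) = 3.7522
SS = 1.28 * 24.2905 * 3.7522 = 116.6615

116.6615 units


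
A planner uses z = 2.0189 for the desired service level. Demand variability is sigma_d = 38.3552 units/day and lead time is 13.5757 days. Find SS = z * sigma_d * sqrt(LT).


sqrt(LT) = sqrt(13.5757) = 3.6845
SS = 2.0189 * 38.3552 * 3.6845 = 285.3121

285.3121 units


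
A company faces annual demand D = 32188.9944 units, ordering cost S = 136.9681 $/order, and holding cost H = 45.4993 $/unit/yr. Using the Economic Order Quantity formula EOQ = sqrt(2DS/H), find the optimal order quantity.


2*D*S = 2 * 32188.9944 * 136.9681 = 8817730.8078
2*D*S/H = 193799.2630
EOQ = sqrt(193799.2630) = 440.2264

440.2264 units


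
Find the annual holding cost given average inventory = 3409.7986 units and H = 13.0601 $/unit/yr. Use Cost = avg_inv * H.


Cost = 3409.7986 * 13.0601 = 44532.3107

44532.3107 $/yr


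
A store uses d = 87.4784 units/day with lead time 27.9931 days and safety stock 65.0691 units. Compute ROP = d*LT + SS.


d*LT = 87.4784 * 27.9931 = 2448.7916
ROP = 2448.7916 + 65.0691 = 2513.8607

2513.8607 units


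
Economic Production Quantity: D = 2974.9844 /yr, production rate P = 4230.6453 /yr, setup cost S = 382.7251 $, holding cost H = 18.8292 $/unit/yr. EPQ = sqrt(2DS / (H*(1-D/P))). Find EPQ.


1 - D/P = 1 - 0.7032 = 0.2968
H*(1-D/P) = 5.5885
2DS = 2277202.4040
EPQ = sqrt(407477.8533) = 638.3399

638.3399 units


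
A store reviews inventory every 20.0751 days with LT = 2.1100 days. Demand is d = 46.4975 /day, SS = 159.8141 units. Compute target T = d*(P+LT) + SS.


P + LT = 22.1851
d*(P+LT) = 46.4975 * 22.1851 = 1031.5517
T = 1031.5517 + 159.8141 = 1191.3658

1191.3658 units


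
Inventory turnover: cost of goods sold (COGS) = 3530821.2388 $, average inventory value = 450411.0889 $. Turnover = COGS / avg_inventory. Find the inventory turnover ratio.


Turnover = 3530821.2388 / 450411.0889 = 7.8391

7.8391


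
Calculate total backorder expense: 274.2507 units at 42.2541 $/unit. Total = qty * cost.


Total = 274.2507 * 42.2541 = 11588.2165

11588.2165 $


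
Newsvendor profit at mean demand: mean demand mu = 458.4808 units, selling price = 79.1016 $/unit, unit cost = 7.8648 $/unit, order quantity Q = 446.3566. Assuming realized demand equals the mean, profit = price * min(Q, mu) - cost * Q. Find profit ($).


Sales at mu = min(446.3566, 458.4808) = 446.3566
Revenue = 79.1016 * 446.3566 = 35307.5212
Total cost = 7.8648 * 446.3566 = 3510.5054
Profit = 35307.5212 - 3510.5054 = 31797.0158

31797.0158 $


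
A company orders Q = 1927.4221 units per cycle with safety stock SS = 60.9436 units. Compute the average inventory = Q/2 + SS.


Q/2 = 963.7111
Avg = 963.7111 + 60.9436 = 1024.6546

1024.6546 units


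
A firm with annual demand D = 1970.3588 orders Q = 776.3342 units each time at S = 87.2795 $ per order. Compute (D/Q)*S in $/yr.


Number of orders = D/Q = 2.5380
Cost = 2.5380 * 87.2795 = 221.5179

221.5179 $/yr


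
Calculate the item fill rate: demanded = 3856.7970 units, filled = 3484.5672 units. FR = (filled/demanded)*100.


FR = 3484.5672 / 3856.7970 * 100 = 90.3487

90.3487%


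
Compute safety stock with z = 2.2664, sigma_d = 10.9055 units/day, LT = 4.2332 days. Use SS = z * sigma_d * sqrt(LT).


sqrt(LT) = sqrt(4.2332) = 2.0575
SS = 2.2664 * 10.9055 * 2.0575 = 50.8530

50.8530 units


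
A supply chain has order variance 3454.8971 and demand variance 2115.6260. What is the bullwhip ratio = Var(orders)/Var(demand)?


BW = 3454.8971 / 2115.6260 = 1.6330

1.6330


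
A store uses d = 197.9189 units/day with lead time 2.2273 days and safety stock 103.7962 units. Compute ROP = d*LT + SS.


d*LT = 197.9189 * 2.2273 = 440.8248
ROP = 440.8248 + 103.7962 = 544.6210

544.6210 units


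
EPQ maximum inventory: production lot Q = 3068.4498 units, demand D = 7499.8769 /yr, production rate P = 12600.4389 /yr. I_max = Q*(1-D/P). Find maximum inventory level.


D/P = 0.5952
1 - D/P = 0.4048
I_max = 3068.4498 * 0.4048 = 1242.0852

1242.0852 units


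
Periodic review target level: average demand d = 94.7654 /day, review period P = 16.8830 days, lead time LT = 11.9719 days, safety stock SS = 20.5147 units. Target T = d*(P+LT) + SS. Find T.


P + LT = 28.8549
d*(P+LT) = 94.7654 * 28.8549 = 2734.4461
T = 2734.4461 + 20.5147 = 2754.9608

2754.9608 units


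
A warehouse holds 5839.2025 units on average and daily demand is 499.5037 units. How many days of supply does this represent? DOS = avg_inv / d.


DOS = 5839.2025 / 499.5037 = 11.6900

11.6900 days


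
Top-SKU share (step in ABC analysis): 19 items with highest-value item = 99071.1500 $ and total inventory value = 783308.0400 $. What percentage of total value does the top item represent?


Top item = 99071.1500
Total = 783308.0400
Percentage = 99071.1500 / 783308.0400 * 100 = 12.6478

12.6478%


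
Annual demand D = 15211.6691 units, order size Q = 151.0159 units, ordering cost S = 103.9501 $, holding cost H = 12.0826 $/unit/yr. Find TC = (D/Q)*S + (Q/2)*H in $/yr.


Ordering cost = D*S/Q = 10470.7817
Holding cost = Q*H/2 = 912.3324
TC = 10470.7817 + 912.3324 = 11383.1141

11383.1141 $/yr


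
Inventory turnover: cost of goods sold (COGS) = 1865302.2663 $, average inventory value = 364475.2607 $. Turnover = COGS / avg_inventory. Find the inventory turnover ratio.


Turnover = 1865302.2663 / 364475.2607 = 5.1178

5.1178


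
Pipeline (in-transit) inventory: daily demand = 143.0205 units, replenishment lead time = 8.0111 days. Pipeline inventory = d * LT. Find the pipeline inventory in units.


Pipeline = 143.0205 * 8.0111 = 1145.7515

1145.7515 units


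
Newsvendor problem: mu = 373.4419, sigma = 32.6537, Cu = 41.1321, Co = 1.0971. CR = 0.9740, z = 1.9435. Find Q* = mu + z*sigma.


CR = Cu/(Cu+Co) = 41.1321/(41.1321+1.0971) = 0.9740
z = 1.9435
Q* = 373.4419 + 1.9435 * 32.6537 = 436.9044

436.9044 units


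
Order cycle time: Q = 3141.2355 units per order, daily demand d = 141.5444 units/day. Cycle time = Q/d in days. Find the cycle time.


Cycle = 3141.2355 / 141.5444 = 22.1926

22.1926 days


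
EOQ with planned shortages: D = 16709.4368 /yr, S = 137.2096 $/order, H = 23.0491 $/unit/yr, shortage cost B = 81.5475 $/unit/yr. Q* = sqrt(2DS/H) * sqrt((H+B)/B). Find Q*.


sqrt(2DS/H) = 446.0270
sqrt((H+B)/B) = 1.1325
Q* = 446.0270 * 1.1325 = 505.1433

505.1433 units


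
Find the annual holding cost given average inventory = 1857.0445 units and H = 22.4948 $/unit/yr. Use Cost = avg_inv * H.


Cost = 1857.0445 * 22.4948 = 41773.8446

41773.8446 $/yr


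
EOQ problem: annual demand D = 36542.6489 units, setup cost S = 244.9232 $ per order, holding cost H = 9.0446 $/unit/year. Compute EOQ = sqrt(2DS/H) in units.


2*D*S = 2 * 36542.6489 * 244.9232 = 17900285.0101
2*D*S/H = 1979112.9525
EOQ = sqrt(1979112.9525) = 1406.8095

1406.8095 units


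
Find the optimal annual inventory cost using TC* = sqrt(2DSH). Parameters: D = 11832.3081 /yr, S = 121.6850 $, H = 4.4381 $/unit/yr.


2*D*S*H = 12780080.6762
TC* = sqrt(12780080.6762) = 3574.9239

3574.9239 $/yr


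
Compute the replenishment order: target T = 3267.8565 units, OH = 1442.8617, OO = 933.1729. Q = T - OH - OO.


Inventory position = OH + OO = 1442.8617 + 933.1729 = 2376.0346
Q = 3267.8565 - 2376.0346 = 891.8219

891.8219 units


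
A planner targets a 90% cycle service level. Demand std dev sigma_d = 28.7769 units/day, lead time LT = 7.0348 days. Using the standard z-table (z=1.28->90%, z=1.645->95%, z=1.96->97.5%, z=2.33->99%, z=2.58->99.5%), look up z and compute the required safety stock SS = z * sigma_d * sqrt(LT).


From the table, SL = 90% corresponds to z = 1.28
sqrt(LT) = sqrt(7.0348) = 2.6523
SS = 1.28 * 28.7769 * 2.6523 = 97.6967

97.6967 units


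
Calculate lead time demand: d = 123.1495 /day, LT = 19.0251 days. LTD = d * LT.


LTD = 123.1495 * 19.0251 = 2342.9316

2342.9316 units


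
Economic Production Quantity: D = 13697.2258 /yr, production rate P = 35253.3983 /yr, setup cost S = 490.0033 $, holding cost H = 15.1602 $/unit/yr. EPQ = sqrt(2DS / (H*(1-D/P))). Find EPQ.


1 - D/P = 1 - 0.3885 = 0.6115
H*(1-D/P) = 9.2699
2DS = 13423371.6857
EPQ = sqrt(1448058.2172) = 1203.3529

1203.3529 units


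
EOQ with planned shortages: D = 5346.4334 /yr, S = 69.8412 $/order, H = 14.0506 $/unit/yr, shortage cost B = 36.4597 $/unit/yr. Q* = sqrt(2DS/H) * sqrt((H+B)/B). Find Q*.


sqrt(2DS/H) = 230.5449
sqrt((H+B)/B) = 1.1770
Q* = 230.5449 * 1.1770 = 271.3557

271.3557 units


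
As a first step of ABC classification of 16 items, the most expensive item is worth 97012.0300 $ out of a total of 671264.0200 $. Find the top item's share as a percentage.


Top item = 97012.0300
Total = 671264.0200
Percentage = 97012.0300 / 671264.0200 * 100 = 14.4521

14.4521%


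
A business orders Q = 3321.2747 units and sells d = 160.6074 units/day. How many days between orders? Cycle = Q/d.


Cycle = 3321.2747 / 160.6074 = 20.6795

20.6795 days


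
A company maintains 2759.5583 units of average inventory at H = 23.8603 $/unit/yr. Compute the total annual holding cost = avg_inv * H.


Cost = 2759.5583 * 23.8603 = 65843.8889

65843.8889 $/yr


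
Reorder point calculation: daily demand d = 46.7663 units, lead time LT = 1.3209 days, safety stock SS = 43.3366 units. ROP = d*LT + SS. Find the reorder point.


d*LT = 46.7663 * 1.3209 = 61.7736
ROP = 61.7736 + 43.3366 = 105.1102

105.1102 units


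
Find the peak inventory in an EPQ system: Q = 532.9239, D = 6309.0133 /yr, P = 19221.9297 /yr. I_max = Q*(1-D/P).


D/P = 0.3282
1 - D/P = 0.6718
I_max = 532.9239 * 0.6718 = 358.0079

358.0079 units


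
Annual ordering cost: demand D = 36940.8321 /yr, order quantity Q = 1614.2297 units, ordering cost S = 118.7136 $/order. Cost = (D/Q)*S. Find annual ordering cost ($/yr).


Number of orders = D/Q = 22.8845
Cost = 22.8845 * 118.7136 = 2716.7008

2716.7008 $/yr


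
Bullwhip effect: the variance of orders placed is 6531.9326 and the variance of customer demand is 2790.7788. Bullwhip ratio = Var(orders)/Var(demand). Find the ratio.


BW = 6531.9326 / 2790.7788 = 2.3405

2.3405


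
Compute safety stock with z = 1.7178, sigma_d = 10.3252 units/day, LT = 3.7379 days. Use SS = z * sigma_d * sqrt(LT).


sqrt(LT) = sqrt(3.7379) = 1.9334
SS = 1.7178 * 10.3252 * 1.9334 = 34.2914

34.2914 units


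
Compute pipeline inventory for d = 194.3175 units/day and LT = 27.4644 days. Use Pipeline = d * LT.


Pipeline = 194.3175 * 27.4644 = 5336.8135

5336.8135 units


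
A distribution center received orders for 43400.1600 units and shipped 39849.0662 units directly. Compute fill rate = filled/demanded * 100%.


FR = 39849.0662 / 43400.1600 * 100 = 91.8178

91.8178%


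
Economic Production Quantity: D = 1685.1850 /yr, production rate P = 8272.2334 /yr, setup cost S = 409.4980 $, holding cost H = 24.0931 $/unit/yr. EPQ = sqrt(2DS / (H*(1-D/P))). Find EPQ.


1 - D/P = 1 - 0.2037 = 0.7963
H*(1-D/P) = 19.1850
2DS = 1380159.7743
EPQ = sqrt(71939.6975) = 268.2158

268.2158 units


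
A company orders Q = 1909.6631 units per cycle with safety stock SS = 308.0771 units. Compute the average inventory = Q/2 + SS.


Q/2 = 954.8315
Avg = 954.8315 + 308.0771 = 1262.9086

1262.9086 units


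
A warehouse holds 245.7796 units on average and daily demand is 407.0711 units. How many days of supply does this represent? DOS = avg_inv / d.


DOS = 245.7796 / 407.0711 = 0.6038

0.6038 days


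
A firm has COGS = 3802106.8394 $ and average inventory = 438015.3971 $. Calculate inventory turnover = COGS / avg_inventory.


Turnover = 3802106.8394 / 438015.3971 = 8.6803

8.6803


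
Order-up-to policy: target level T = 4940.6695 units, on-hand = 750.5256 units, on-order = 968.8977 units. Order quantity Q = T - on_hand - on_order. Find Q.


Inventory position = OH + OO = 750.5256 + 968.8977 = 1719.4233
Q = 4940.6695 - 1719.4233 = 3221.2462

3221.2462 units


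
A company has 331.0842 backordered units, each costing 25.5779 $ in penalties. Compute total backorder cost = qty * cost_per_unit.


Total = 331.0842 * 25.5779 = 8468.4386

8468.4386 $


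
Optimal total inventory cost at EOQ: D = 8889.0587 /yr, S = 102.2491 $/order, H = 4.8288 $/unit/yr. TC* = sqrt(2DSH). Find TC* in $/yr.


2*D*S*H = 8777775.7578
TC* = sqrt(8777775.7578) = 2962.7311

2962.7311 $/yr


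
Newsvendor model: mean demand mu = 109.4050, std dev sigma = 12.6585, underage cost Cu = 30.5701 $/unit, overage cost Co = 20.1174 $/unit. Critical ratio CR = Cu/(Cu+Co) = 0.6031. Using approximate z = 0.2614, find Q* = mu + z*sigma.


CR = Cu/(Cu+Co) = 30.5701/(30.5701+20.1174) = 0.6031
z = 0.2614
Q* = 109.4050 + 0.2614 * 12.6585 = 112.7139

112.7139 units


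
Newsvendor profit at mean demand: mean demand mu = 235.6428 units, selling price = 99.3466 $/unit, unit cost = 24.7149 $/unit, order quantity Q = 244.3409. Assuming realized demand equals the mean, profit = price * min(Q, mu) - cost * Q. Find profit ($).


Sales at mu = min(244.3409, 235.6428) = 235.6428
Revenue = 99.3466 * 235.6428 = 23410.3110
Total cost = 24.7149 * 244.3409 = 6038.8609
Profit = 23410.3110 - 6038.8609 = 17371.4501

17371.4501 $


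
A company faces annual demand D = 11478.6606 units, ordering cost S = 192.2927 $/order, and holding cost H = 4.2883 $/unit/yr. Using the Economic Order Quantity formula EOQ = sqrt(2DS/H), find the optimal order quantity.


2*D*S = 2 * 11478.6606 * 192.2927 = 4414525.2783
2*D*S/H = 1029434.8059
EOQ = sqrt(1029434.8059) = 1014.6107

1014.6107 units


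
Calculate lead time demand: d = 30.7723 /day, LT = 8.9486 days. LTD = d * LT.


LTD = 30.7723 * 8.9486 = 275.3690

275.3690 units


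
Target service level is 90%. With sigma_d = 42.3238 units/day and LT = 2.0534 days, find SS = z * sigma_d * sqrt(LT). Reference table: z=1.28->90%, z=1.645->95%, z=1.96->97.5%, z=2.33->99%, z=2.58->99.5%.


From the table, SL = 90% corresponds to z = 1.28
sqrt(LT) = sqrt(2.0534) = 1.4330
SS = 1.28 * 42.3238 * 1.4330 = 77.6303

77.6303 units


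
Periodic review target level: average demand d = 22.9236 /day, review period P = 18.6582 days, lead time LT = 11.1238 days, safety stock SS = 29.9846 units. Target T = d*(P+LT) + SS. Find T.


P + LT = 29.7820
d*(P+LT) = 22.9236 * 29.7820 = 682.7107
T = 682.7107 + 29.9846 = 712.6953

712.6953 units


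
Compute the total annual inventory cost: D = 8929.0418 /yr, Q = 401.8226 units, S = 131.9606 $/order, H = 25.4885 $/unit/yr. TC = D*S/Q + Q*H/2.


Ordering cost = D*S/Q = 2932.3431
Holding cost = Q*H/2 = 5120.9277
TC = 2932.3431 + 5120.9277 = 8053.2707

8053.2707 $/yr


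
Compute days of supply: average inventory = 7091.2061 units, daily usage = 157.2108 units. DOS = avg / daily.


DOS = 7091.2061 / 157.2108 = 45.1064

45.1064 days


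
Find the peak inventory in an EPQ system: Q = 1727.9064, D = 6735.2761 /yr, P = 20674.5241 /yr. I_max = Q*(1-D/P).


D/P = 0.3258
1 - D/P = 0.6742
I_max = 1727.9064 * 0.6742 = 1164.9949

1164.9949 units


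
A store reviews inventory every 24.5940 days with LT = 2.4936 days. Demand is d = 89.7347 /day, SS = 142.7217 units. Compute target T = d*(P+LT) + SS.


P + LT = 27.0876
d*(P+LT) = 89.7347 * 27.0876 = 2430.6977
T = 2430.6977 + 142.7217 = 2573.4194

2573.4194 units


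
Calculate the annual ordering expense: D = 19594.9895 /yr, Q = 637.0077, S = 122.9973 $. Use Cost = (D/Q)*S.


Number of orders = D/Q = 30.7610
Cost = 30.7610 * 122.9973 = 3783.5191

3783.5191 $/yr


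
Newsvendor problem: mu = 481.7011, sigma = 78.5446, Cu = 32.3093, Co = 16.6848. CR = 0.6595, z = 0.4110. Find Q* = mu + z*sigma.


CR = Cu/(Cu+Co) = 32.3093/(32.3093+16.6848) = 0.6595
z = 0.4110
Q* = 481.7011 + 0.4110 * 78.5446 = 513.9829

513.9829 units


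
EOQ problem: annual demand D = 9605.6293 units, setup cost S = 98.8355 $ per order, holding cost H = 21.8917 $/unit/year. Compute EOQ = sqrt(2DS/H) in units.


2*D*S = 2 * 9605.6293 * 98.8355 = 1898754.3494
2*D*S/H = 86733.9836
EOQ = sqrt(86733.9836) = 294.5063

294.5063 units


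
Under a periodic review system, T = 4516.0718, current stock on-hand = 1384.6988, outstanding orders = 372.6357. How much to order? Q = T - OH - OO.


Inventory position = OH + OO = 1384.6988 + 372.6357 = 1757.3345
Q = 4516.0718 - 1757.3345 = 2758.7373

2758.7373 units


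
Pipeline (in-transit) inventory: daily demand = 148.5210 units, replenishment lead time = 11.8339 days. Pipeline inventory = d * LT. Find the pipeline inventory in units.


Pipeline = 148.5210 * 11.8339 = 1757.5827

1757.5827 units


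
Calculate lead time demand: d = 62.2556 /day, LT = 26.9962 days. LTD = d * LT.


LTD = 62.2556 * 26.9962 = 1680.6646

1680.6646 units


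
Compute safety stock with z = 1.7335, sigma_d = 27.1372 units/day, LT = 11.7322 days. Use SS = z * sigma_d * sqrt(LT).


sqrt(LT) = sqrt(11.7322) = 3.4252
SS = 1.7335 * 27.1372 * 3.4252 = 161.1308

161.1308 units


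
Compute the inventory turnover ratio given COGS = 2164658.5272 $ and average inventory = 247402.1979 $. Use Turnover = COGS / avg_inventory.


Turnover = 2164658.5272 / 247402.1979 = 8.7496

8.7496


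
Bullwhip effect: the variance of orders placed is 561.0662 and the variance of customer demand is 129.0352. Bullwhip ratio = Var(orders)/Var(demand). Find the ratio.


BW = 561.0662 / 129.0352 = 4.3482

4.3482


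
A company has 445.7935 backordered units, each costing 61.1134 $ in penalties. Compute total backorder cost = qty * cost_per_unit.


Total = 445.7935 * 61.1134 = 27243.9565

27243.9565 $


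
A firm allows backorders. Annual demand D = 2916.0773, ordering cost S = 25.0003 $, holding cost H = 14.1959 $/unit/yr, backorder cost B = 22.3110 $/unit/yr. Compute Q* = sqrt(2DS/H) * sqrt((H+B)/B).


sqrt(2DS/H) = 101.3458
sqrt((H+B)/B) = 1.2792
Q* = 101.3458 * 1.2792 = 129.6384

129.6384 units


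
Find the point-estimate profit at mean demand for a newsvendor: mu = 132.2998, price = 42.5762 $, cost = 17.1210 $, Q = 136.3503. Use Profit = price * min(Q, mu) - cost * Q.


Sales at mu = min(136.3503, 132.2998) = 132.2998
Revenue = 42.5762 * 132.2998 = 5632.8227
Total cost = 17.1210 * 136.3503 = 2334.4535
Profit = 5632.8227 - 2334.4535 = 3298.3693

3298.3693 $


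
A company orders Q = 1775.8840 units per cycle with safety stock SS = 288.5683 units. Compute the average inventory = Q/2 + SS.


Q/2 = 887.9420
Avg = 887.9420 + 288.5683 = 1176.5103

1176.5103 units


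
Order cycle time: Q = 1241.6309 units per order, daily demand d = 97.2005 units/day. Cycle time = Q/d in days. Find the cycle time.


Cycle = 1241.6309 / 97.2005 = 12.7739

12.7739 days


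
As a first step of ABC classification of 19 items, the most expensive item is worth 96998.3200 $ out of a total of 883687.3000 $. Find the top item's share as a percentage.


Top item = 96998.3200
Total = 883687.3000
Percentage = 96998.3200 / 883687.3000 * 100 = 10.9765

10.9765%


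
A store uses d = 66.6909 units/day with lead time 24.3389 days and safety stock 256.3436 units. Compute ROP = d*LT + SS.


d*LT = 66.6909 * 24.3389 = 1623.1831
ROP = 1623.1831 + 256.3436 = 1879.5267

1879.5267 units


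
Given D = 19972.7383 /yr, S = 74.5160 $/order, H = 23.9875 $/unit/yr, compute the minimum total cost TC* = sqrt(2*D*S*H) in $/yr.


2*D*S*H = 71400644.0096
TC* = sqrt(71400644.0096) = 8449.8902

8449.8902 $/yr
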